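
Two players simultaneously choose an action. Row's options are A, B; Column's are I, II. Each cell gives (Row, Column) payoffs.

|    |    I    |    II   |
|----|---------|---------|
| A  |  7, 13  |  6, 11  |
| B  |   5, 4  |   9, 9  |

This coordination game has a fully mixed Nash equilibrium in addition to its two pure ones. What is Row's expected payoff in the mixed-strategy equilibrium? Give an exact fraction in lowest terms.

33/5

Column mixes with probability q on I, chosen so Row is indifferent: 7q + 6(1−q) = 5q + 9(1−q) gives q = 3/5.
Row's expected payoff (from either row, since indifferent) is 7·3/5 + 6·2/5 = 33/5.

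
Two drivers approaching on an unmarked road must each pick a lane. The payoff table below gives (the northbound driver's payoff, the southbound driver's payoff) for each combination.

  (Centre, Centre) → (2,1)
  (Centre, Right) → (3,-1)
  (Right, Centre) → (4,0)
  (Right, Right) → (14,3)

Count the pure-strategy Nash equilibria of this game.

1

Both Right: the northbound driver gets 14 (best alternative 3); the southbound driver gets 3 (best alternative 0). Neither deviates — NE.
Both Centre is not a NE: the northbound driver would switch to Right (4 > 2).
No other cell survives both best-response checks, so there is 1 pure NE.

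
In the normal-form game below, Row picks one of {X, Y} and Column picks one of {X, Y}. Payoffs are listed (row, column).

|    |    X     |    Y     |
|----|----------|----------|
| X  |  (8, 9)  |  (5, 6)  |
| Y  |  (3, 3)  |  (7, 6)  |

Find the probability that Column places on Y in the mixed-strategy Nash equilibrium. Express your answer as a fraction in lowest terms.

Column's mix q on X must make Row indifferent between X and Y.
Row's payoff from X: 8q + 5(1−q). From Y: 3q + 7(1−q).
Set equal: 5q = 2(1−q) → q = 2/7.
Probability on Y is 1 − 2/7 = 5/7.

5/7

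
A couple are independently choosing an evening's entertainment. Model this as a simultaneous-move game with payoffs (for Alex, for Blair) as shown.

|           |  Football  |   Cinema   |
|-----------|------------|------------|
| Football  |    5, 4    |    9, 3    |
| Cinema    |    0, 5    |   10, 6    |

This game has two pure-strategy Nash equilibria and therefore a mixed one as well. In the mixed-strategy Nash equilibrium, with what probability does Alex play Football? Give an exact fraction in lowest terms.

Alex's mix p on Football must make Blair indifferent between Football and Cinema.
Blair's payoff from Football: 4p + 5(1−p). From Cinema: 3p + 6(1−p).
Set equal: 1p = 1(1−p) → p = 1/2.

1/2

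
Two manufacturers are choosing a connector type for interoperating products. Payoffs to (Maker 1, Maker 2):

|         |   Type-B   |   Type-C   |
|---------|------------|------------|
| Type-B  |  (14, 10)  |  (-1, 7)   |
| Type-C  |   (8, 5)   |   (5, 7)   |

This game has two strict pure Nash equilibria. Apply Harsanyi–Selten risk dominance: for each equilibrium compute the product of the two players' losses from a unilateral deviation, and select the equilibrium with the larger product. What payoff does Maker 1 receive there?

At both Type-B: Maker 1 loses 14 − 8 = 6 by deviating; Maker 2 loses 10 − 7 = 3. Product = 6·3 = 18.
At both Type-C: Maker 1 loses 5 − (-1) = 6 by deviating; Maker 2 loses 7 − 5 = 2. Product = 6·2 = 12.
18 > 12, so both Type-B is risk-dominant. Maker 1's payoff there is 14.

14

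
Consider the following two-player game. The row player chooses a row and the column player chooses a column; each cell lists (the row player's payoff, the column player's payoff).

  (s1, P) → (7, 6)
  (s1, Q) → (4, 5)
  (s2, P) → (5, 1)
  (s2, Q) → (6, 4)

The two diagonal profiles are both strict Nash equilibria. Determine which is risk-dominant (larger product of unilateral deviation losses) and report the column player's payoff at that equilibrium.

4

At (s1, P): the row player loses 7 − 5 = 2 by deviating; the column player loses 6 − 5 = 1. Product = 2·1 = 2.
At (s2, Q): the row player loses 6 − 4 = 2 by deviating; the column player loses 4 − 1 = 3. Product = 2·3 = 6.
6 > 2, so (s2, Q) is risk-dominant. The column player's payoff there is 4.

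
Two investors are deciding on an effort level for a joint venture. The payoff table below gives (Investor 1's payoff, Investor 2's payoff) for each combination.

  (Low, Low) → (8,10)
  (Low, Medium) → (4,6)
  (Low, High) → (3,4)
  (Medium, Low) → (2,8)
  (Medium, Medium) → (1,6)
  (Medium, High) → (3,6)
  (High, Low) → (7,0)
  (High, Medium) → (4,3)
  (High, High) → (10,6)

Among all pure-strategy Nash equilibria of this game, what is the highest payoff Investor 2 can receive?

Both Low is a pure NE (Investor 1: 8 ≥ 7; Investor 2: 10 ≥ 6). Investor 2 gets 10.
Both High is a pure NE (Investor 1: 10 ≥ 3; Investor 2: 6 ≥ 3). Investor 2 gets 6.
Every other cell has a profitable deviation for at least one player. Highest of {10, 6} is 10.

10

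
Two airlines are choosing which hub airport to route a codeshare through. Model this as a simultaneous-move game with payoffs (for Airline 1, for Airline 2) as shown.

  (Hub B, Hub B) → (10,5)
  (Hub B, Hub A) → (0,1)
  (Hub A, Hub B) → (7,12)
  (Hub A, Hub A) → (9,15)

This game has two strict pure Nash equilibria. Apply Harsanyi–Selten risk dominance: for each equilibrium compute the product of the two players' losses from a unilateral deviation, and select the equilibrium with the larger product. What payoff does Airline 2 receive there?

15

At both Hub B: Airline 1 loses 10 − 7 = 3 by deviating; Airline 2 loses 5 − 1 = 4. Product = 3·4 = 12.
At both Hub A: Airline 1 loses 9 − 0 = 9 by deviating; Airline 2 loses 15 − 12 = 3. Product = 9·3 = 27.
27 > 12, so both Hub A is risk-dominant. Airline 2's payoff there is 15.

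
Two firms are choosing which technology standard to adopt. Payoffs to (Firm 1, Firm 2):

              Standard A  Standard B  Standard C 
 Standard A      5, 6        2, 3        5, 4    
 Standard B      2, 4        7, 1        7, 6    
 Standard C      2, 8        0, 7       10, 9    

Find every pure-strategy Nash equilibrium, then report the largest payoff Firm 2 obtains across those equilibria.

9

Both Standard A is a pure NE (Firm 1: 5 ≥ 2; Firm 2: 6 ≥ 4). Firm 2 gets 6.
Both Standard C is a pure NE (Firm 1: 10 ≥ 7; Firm 2: 9 ≥ 8). Firm 2 gets 9.
Every other cell has a profitable deviation for at least one player. Highest of {6, 9} is 9.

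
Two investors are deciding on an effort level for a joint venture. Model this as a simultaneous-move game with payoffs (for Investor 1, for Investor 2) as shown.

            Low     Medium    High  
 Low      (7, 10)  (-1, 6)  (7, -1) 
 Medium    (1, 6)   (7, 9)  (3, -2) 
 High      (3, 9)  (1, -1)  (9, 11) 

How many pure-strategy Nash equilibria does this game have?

Both Low: Investor 1 gets 7 (best alternative 3); Investor 2 gets 10 (best alternative 6). Neither deviates — NE.
Both Medium: Investor 1 gets 7 (best alternative 1); Investor 2 gets 9 (best alternative 6). Neither deviates — NE.
Both High: Investor 1 gets 9 (best alternative 7); Investor 2 gets 11 (best alternative 9). Neither deviates — NE.
(Low, High) is not a NE: Investor 1 would switch to High (9 > 7).
No other cell survives both best-response checks, so there are 3 pure NE.

3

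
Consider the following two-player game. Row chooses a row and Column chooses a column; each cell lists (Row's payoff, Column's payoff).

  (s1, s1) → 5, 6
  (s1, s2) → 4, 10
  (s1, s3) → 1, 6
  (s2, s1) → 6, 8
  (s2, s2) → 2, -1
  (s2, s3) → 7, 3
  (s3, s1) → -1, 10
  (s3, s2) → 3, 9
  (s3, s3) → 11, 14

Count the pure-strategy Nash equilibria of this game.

(s1, s2): Row gets 4 (best alternative 3); Column gets 10 (best alternative 6). Neither deviates — NE.
(s2, s1): Row gets 6 (best alternative 5); Column gets 8 (best alternative 3). Neither deviates — NE.
Both s3: Row gets 11 (best alternative 7); Column gets 14 (best alternative 10). Neither deviates — NE.
Both s2 is not a NE: Row would switch to s1 (4 > 2).
No other cell survives both best-response checks, so there are 3 pure NE.

3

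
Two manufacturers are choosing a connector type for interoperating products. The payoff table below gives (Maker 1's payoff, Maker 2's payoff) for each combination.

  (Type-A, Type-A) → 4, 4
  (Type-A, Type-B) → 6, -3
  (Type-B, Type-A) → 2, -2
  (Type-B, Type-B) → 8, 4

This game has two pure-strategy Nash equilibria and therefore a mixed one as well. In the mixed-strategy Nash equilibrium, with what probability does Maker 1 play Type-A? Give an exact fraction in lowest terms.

6/13

Maker 1's mix p on Type-A must make Maker 2 indifferent between Type-A and Type-B.
Maker 2's payoff from Type-A: 4p + (-2)(1−p). From Type-B: (-3)p + 4(1−p).
Set equal: 7p = 6(1−p) → p = 6/13.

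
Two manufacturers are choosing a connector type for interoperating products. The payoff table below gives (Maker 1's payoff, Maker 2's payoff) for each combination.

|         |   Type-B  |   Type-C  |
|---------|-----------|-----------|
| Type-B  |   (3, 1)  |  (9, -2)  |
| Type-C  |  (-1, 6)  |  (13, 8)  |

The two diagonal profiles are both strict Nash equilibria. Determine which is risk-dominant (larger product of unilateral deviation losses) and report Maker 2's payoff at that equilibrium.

1

At both Type-B: Maker 1 loses 3 − (-1) = 4 by deviating; Maker 2 loses 1 − (-2) = 3. Product = 4·3 = 12.
At both Type-C: Maker 1 loses 13 − 9 = 4 by deviating; Maker 2 loses 8 − 6 = 2. Product = 4·2 = 8.
12 > 8, so both Type-B is risk-dominant. Maker 2's payoff there is 1.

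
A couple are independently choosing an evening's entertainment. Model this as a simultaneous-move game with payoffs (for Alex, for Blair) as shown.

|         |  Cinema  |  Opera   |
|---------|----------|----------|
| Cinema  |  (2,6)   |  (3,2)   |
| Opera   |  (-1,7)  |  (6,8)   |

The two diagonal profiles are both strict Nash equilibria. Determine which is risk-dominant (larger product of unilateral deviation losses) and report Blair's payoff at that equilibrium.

At both Cinema: Alex loses 2 − (-1) = 3 by deviating; Blair loses 6 − 2 = 4. Product = 3·4 = 12.
At both Opera: Alex loses 6 − 3 = 3 by deviating; Blair loses 8 − 7 = 1. Product = 3·1 = 3.
12 > 3, so both Cinema is risk-dominant. Blair's payoff there is 6.

6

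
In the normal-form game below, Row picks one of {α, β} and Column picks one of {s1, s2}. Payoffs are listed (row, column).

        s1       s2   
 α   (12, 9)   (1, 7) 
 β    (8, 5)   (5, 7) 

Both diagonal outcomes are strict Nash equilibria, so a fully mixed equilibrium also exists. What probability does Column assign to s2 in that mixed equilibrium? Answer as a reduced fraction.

1/2

Column's mix q on s1 must make Row indifferent between α and β.
Row's payoff from α: 12q + 1(1−q). From β: 8q + 5(1−q).
Set equal: 4q = 4(1−q) → q = 4/8 = 1/2.
Probability on s2 is 1 − 1/2 = 1/2.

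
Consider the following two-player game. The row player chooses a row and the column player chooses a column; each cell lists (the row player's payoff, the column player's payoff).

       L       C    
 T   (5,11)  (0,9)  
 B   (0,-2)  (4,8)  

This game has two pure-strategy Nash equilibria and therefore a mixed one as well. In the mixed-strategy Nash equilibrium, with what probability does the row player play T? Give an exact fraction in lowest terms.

5/6

The row player's mix p on T must make the column player indifferent between L and C.
The column player's payoff from L: 11p + (-2)(1−p). From C: 9p + 8(1−p).
Set equal: 2p = 10(1−p) → p = 10/12 = 5/6.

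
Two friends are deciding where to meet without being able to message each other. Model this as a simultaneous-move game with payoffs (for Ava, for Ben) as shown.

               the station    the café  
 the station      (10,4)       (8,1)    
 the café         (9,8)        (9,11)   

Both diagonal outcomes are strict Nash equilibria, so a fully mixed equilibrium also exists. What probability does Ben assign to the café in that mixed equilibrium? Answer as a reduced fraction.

Ben's mix q on the station must make Ava indifferent between the station and the café.
Ava's payoff from the station: 10q + 8(1−q). From the café: 9q + 9(1−q).
Set equal: 1q = 1(1−q) → q = 1/2.
Probability on the café is 1 − 1/2 = 1/2.

1/2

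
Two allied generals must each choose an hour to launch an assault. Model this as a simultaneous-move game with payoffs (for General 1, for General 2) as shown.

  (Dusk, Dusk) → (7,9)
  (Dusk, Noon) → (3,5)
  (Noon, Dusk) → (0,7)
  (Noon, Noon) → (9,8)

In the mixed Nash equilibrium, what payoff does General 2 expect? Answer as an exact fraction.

General 1 mixes with probability p on Dusk, chosen so General 2 is indifferent: 9p + 7(1−p) = 5p + 8(1−p) gives p = 1/5.
General 2's expected payoff is 9·1/5 + 7·4/5 = 37/5.

37/5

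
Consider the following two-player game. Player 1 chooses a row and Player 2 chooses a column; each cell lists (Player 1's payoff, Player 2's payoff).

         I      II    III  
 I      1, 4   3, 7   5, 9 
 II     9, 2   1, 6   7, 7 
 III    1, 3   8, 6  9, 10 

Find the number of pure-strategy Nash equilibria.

Both III: Player 1 gets 9 (best alternative 7); Player 2 gets 10 (best alternative 6). Neither deviates — NE.
Both II is not a NE: Player 1 would switch to III (8 > 1).
No other cell survives both best-response checks, so there is 1 pure NE.

1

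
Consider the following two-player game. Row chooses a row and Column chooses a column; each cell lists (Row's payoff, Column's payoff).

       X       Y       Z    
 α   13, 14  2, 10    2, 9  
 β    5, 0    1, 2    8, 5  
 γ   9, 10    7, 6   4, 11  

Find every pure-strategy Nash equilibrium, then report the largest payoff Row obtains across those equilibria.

13

(α, X) is a pure NE (Row: 13 ≥ 9; Column: 14 ≥ 10). Row gets 13.
(β, Z) is a pure NE (Row: 8 ≥ 4; Column: 5 ≥ 2). Row gets 8.
Every other cell has a profitable deviation for at least one player. Highest of {13, 8} is 13.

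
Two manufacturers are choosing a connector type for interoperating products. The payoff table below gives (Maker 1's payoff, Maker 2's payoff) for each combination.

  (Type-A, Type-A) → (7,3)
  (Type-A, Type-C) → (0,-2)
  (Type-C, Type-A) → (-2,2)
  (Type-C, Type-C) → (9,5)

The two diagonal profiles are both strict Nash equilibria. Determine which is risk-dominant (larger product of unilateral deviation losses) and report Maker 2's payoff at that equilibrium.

At both Type-A: Maker 1 loses 7 − (-2) = 9 by deviating; Maker 2 loses 3 − (-2) = 5. Product = 9·5 = 45.
At both Type-C: Maker 1 loses 9 − 0 = 9 by deviating; Maker 2 loses 5 − 2 = 3. Product = 9·3 = 27.
45 > 27, so both Type-A is risk-dominant. Maker 2's payoff there is 3.

3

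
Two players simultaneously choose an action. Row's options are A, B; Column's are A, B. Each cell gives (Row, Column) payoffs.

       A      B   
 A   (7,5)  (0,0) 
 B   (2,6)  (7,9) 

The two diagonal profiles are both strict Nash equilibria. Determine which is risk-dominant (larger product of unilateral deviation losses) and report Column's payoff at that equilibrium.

5

At both A: Row loses 7 − 2 = 5 by deviating; Column loses 5 − 0 = 5. Product = 5·5 = 25.
At both B: Row loses 7 − 0 = 7 by deviating; Column loses 9 − 6 = 3. Product = 7·3 = 21.
25 > 21, so both A is risk-dominant. Column's payoff there is 5.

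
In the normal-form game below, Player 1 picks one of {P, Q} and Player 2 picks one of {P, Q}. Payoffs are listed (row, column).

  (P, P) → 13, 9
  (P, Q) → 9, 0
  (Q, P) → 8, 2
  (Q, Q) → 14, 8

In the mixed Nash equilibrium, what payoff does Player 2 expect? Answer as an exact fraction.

Player 1 mixes with probability p on P, chosen so Player 2 is indifferent: 9p + 2(1−p) = 0p + 8(1−p) gives p = 2/5.
Player 2's expected payoff is 9·2/5 + 2·3/5 = 24/5.

24/5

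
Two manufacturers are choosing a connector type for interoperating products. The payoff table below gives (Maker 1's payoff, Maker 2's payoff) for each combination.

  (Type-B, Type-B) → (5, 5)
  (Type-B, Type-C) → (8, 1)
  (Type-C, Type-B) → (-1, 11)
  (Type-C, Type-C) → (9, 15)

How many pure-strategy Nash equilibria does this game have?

Both Type-B: Maker 1 gets 5 (best alternative -1); Maker 2 gets 5 (best alternative 1). Neither deviates — NE.
Both Type-C: Maker 1 gets 9 (best alternative 8); Maker 2 gets 15 (best alternative 11). Neither deviates — NE.
(Type-B, Type-C) is not a NE: Maker 1 would switch to Type-C (9 > 8).
No other cell survives both best-response checks, so there are 2 pure NE.

2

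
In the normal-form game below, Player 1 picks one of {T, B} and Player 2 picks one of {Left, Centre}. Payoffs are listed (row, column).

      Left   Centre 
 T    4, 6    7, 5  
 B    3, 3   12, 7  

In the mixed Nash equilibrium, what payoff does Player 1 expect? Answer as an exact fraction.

Player 2 mixes with probability q on Left, chosen so Player 1 is indifferent: 4q + 7(1−q) = 3q + 12(1−q) gives q = 5/6.
Player 1's expected payoff (from either row, since indifferent) is 4·5/6 + 7·1/6 = 9/2.

9/2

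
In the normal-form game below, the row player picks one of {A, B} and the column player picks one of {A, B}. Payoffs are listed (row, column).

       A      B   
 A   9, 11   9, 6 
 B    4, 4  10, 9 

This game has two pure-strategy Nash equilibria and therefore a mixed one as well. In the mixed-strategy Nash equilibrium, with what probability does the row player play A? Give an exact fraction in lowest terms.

1/2

The row player's mix p on A must make the column player indifferent between A and B.
The column player's payoff from A: 11p + 4(1−p). From B: 6p + 9(1−p).
Set equal: 5p = 5(1−p) → p = 5/10 = 1/2.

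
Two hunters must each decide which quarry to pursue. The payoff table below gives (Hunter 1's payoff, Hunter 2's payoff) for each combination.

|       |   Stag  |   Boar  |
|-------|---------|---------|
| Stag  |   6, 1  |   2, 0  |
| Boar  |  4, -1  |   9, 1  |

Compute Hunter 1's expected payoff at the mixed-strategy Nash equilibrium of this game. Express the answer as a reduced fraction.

Hunter 2 mixes with probability q on Stag, chosen so Hunter 1 is indifferent: 6q + 2(1−q) = 4q + 9(1−q) gives q = 7/9.
Hunter 1's expected payoff (from either row, since indifferent) is 6·7/9 + 2·2/9 = 46/9.

46/9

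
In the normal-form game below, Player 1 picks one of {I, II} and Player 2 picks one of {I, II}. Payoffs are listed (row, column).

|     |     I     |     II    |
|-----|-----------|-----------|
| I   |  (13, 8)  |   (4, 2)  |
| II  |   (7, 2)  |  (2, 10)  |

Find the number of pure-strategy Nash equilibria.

1

Both I: Player 1 gets 13 (best alternative 7); Player 2 gets 8 (best alternative 2). Neither deviates — NE.
Both II is not a NE: Player 1 would switch to I (4 > 2).
No other cell survives both best-response checks, so there is 1 pure NE.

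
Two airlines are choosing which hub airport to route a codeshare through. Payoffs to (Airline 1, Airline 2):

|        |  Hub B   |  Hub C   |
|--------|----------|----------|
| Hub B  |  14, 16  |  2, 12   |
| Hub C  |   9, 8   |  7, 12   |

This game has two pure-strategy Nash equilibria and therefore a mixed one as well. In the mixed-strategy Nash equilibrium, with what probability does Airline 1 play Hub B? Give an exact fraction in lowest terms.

Airline 1's mix p on Hub B must make Airline 2 indifferent between Hub B and Hub C.
Airline 2's payoff from Hub B: 16p + 8(1−p). From Hub C: 12p + 12(1−p).
Set equal: 4p = 4(1−p) → p = 4/8 = 1/2.

1/2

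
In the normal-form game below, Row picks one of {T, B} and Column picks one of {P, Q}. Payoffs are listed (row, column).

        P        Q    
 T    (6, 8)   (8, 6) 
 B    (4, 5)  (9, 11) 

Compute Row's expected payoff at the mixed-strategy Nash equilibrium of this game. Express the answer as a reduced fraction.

22/3

Column mixes with probability q on P, chosen so Row is indifferent: 6q + 8(1−q) = 4q + 9(1−q) gives q = 1/3.
Row's expected payoff (from either row, since indifferent) is 6·1/3 + 8·2/3 = 22/3.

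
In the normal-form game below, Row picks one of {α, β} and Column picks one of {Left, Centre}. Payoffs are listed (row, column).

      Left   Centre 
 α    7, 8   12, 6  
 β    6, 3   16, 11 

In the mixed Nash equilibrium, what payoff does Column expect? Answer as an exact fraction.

7

Row mixes with probability p on α, chosen so Column is indifferent: 8p + 3(1−p) = 6p + 11(1−p) gives p = 4/5.
Column's expected payoff is 8·4/5 + 3·1/5 = 7.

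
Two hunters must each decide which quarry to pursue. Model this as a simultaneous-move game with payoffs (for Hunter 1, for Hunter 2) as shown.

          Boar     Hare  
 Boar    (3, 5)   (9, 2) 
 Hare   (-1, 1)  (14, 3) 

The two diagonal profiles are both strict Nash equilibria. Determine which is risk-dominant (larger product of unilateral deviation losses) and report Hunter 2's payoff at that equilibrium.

At both Boar: Hunter 1 loses 3 − (-1) = 4 by deviating; Hunter 2 loses 5 − 2 = 3. Product = 4·3 = 12.
At both Hare: Hunter 1 loses 14 − 9 = 5 by deviating; Hunter 2 loses 3 − 1 = 2. Product = 5·2 = 10.
12 > 10, so both Boar is risk-dominant. Hunter 2's payoff there is 5.

5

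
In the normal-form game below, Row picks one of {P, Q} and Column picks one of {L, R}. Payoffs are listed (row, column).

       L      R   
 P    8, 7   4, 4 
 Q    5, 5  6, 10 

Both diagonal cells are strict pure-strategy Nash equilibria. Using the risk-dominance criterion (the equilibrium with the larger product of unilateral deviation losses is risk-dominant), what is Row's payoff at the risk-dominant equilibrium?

6

At (P, L): Row loses 8 − 5 = 3 by deviating; Column loses 7 − 4 = 3. Product = 3·3 = 9.
At (Q, R): Row loses 6 − 4 = 2 by deviating; Column loses 10 − 5 = 5. Product = 2·5 = 10.
10 > 9, so (Q, R) is risk-dominant. Row's payoff there is 6.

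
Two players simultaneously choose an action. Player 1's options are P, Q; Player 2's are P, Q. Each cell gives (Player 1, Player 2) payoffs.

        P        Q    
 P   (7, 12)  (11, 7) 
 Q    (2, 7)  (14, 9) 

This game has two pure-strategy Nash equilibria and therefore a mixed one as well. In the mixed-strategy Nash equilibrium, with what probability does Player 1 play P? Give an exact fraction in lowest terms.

2/7

Player 1's mix p on P must make Player 2 indifferent between P and Q.
Player 2's payoff from P: 12p + 7(1−p). From Q: 7p + 9(1−p).
Set equal: 5p = 2(1−p) → p = 2/7.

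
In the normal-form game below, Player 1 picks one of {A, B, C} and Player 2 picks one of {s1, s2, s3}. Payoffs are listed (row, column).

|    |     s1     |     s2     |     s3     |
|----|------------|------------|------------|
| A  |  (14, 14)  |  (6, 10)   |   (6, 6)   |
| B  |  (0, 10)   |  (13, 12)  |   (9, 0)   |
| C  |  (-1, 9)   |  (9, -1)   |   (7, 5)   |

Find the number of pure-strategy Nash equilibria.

2

(A, s1): Player 1 gets 14 (best alternative 0); Player 2 gets 14 (best alternative 10). Neither deviates — NE.
(B, s2): Player 1 gets 13 (best alternative 9); Player 2 gets 12 (best alternative 10). Neither deviates — NE.
(C, s3) is not a NE: Player 1 would switch to B (9 > 7).
No other cell survives both best-response checks, so there are 2 pure NE.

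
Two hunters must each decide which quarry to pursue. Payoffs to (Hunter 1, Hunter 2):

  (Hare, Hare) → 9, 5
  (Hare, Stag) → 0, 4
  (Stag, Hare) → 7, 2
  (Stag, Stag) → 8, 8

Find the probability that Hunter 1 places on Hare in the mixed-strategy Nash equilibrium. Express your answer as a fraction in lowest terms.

Hunter 1's mix p on Hare must make Hunter 2 indifferent between Hare and Stag.
Hunter 2's payoff from Hare: 5p + 2(1−p). From Stag: 4p + 8(1−p).
Set equal: 1p = 6(1−p) → p = 6/7.

6/7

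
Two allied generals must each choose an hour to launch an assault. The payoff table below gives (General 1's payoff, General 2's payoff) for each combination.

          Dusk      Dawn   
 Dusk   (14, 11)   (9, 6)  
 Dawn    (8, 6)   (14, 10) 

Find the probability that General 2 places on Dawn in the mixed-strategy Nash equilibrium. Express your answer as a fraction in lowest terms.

6/11

General 2's mix q on Dusk must make General 1 indifferent between Dusk and Dawn.
General 1's payoff from Dusk: 14q + 9(1−q). From Dawn: 8q + 14(1−q).
Set equal: 6q = 5(1−q) → q = 5/11.
Probability on Dawn is 1 − 5/11 = 6/11.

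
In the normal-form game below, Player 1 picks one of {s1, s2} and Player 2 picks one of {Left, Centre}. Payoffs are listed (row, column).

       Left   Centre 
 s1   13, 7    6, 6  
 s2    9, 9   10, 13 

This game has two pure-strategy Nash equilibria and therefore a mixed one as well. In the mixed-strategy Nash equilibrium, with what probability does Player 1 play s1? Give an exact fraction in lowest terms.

4/5

Player 1's mix p on s1 must make Player 2 indifferent between Left and Centre.
Player 2's payoff from Left: 7p + 9(1−p). From Centre: 6p + 13(1−p).
Set equal: 1p = 4(1−p) → p = 4/5.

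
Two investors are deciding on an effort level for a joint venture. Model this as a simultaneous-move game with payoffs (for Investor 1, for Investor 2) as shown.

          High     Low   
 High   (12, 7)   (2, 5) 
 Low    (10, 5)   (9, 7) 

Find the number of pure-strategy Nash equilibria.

Both High: Investor 1 gets 12 (best alternative 10); Investor 2 gets 7 (best alternative 5). Neither deviates — NE.
Both Low: Investor 1 gets 9 (best alternative 2); Investor 2 gets 7 (best alternative 5). Neither deviates — NE.
(High, Low) is not a NE: Investor 1 would switch to Low (9 > 2).
No other cell survives both best-response checks, so there are 2 pure NE.

2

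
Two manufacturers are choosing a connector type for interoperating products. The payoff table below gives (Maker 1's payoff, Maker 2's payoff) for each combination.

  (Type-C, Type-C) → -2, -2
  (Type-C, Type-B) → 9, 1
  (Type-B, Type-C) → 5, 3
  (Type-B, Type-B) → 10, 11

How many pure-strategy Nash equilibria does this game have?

Both Type-B: Maker 1 gets 10 (best alternative 9); Maker 2 gets 11 (best alternative 3). Neither deviates — NE.
Both Type-C is not a NE: Maker 1 would switch to Type-B (5 > -2).
No other cell survives both best-response checks, so there is 1 pure NE.

1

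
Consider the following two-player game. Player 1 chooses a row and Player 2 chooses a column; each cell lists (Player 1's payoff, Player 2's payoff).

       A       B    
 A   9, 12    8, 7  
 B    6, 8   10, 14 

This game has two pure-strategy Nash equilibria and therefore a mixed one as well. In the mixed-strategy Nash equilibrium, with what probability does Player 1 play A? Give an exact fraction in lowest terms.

6/11

Player 1's mix p on A must make Player 2 indifferent between A and B.
Player 2's payoff from A: 12p + 8(1−p). From B: 7p + 14(1−p).
Set equal: 5p = 6(1−p) → p = 6/11.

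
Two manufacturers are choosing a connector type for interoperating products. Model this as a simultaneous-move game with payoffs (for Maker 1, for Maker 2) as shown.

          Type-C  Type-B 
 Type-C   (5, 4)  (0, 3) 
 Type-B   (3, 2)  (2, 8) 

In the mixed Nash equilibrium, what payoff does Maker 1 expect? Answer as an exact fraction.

5/2

Maker 2 mixes with probability q on Type-C, chosen so Maker 1 is indifferent: 5q + 0(1−q) = 3q + 2(1−q) gives q = 1/2.
Maker 1's expected payoff (from either row, since indifferent) is 5·1/2 + 0·1/2 = 5/2.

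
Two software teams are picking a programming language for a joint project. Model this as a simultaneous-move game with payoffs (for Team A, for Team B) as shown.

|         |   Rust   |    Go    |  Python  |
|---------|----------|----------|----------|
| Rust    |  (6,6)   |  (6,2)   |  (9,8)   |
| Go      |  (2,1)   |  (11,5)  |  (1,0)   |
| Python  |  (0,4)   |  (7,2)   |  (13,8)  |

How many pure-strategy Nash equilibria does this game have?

Both Go: Team A gets 11 (best alternative 7); Team B gets 5 (best alternative 1). Neither deviates — NE.
Both Python: Team A gets 13 (best alternative 9); Team B gets 8 (best alternative 4). Neither deviates — NE.
Both Rust is not a NE: Team B would switch to Python (8 > 6).
No other cell survives both best-response checks, so there are 2 pure NE.

2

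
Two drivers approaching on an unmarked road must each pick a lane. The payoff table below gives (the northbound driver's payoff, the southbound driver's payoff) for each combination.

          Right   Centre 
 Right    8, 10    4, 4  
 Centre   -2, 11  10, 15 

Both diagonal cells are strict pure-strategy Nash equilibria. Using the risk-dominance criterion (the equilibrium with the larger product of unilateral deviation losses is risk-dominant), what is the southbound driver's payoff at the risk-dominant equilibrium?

10

At both Right: the northbound driver loses 8 − (-2) = 10 by deviating; the southbound driver loses 10 − 4 = 6. Product = 10·6 = 60.
At both Centre: the northbound driver loses 10 − 4 = 6 by deviating; the southbound driver loses 15 − 11 = 4. Product = 6·4 = 24.
60 > 24, so both Right is risk-dominant. The southbound driver's payoff there is 10.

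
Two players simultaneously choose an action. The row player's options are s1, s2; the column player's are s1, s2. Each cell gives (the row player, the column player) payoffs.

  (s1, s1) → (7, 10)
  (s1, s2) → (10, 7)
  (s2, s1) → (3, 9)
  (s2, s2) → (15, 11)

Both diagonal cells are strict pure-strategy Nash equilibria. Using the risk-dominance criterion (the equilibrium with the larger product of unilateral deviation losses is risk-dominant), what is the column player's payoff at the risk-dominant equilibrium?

10

At both s1: the row player loses 7 − 3 = 4 by deviating; the column player loses 10 − 7 = 3. Product = 4·3 = 12.
At both s2: the row player loses 15 − 10 = 5 by deviating; the column player loses 11 − 9 = 2. Product = 5·2 = 10.
12 > 10, so both s1 is risk-dominant. The column player's payoff there is 10.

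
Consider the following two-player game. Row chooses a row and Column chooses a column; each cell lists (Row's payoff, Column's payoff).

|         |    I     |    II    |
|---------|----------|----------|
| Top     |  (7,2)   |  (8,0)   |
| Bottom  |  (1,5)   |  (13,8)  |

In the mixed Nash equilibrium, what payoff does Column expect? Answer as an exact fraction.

Row mixes with probability p on Top, chosen so Column is indifferent: 2p + 5(1−p) = 0p + 8(1−p) gives p = 3/5.
Column's expected payoff is 2·3/5 + 5·2/5 = 16/5.

16/5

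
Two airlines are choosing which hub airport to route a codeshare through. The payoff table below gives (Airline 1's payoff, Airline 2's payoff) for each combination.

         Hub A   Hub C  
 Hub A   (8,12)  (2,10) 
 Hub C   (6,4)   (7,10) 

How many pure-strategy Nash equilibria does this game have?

2

Both Hub A: Airline 1 gets 8 (best alternative 6); Airline 2 gets 12 (best alternative 10). Neither deviates — NE.
Both Hub C: Airline 1 gets 7 (best alternative 2); Airline 2 gets 10 (best alternative 4). Neither deviates — NE.
(Hub A, Hub C) is not a NE: Airline 1 would switch to Hub C (7 > 2).
No other cell survives both best-response checks, so there are 2 pure NE.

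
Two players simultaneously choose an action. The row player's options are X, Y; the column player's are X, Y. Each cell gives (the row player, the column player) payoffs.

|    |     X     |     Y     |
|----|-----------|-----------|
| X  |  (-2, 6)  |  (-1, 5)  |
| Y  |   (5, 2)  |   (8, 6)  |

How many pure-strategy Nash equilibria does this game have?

1

Both Y: the row player gets 8 (best alternative -1); the column player gets 6 (best alternative 2). Neither deviates — NE.
Both X is not a NE: the row player would switch to Y (5 > -2).
No other cell survives both best-response checks, so there is 1 pure NE.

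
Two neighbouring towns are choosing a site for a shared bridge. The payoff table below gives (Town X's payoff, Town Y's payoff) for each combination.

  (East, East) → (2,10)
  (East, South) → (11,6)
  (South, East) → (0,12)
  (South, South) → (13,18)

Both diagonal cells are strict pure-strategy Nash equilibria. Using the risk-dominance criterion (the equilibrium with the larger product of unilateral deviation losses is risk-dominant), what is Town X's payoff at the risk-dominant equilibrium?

At both East: Town X loses 2 − 0 = 2 by deviating; Town Y loses 10 − 6 = 4. Product = 2·4 = 8.
At both South: Town X loses 13 − 11 = 2 by deviating; Town Y loses 18 − 12 = 6. Product = 2·6 = 12.
12 > 8, so both South is risk-dominant. Town X's payoff there is 13.

13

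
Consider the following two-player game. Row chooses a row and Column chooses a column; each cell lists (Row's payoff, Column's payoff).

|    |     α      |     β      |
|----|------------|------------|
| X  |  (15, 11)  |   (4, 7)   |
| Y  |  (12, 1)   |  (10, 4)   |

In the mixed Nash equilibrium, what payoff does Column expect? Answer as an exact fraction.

Row mixes with probability p on X, chosen so Column is indifferent: 11p + 1(1−p) = 7p + 4(1−p) gives p = 3/7.
Column's expected payoff is 11·3/7 + 1·4/7 = 37/7.

37/7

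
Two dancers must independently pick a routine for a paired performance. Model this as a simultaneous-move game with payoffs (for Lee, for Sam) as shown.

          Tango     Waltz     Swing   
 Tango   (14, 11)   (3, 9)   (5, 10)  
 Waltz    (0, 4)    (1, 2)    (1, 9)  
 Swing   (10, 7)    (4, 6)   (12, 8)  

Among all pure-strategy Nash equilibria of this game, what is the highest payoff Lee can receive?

14

Both Tango is a pure NE (Lee: 14 ≥ 10; Sam: 11 ≥ 10). Lee gets 14.
Both Swing is a pure NE (Lee: 12 ≥ 5; Sam: 8 ≥ 7). Lee gets 12.
Every other cell has a profitable deviation for at least one player. Highest of {14, 12} is 14.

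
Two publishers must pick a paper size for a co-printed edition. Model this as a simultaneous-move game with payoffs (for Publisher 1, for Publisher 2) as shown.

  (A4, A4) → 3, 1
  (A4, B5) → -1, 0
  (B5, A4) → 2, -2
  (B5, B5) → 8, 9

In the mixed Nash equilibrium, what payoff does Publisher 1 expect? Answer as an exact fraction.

13/5

Publisher 2 mixes with probability q on A4, chosen so Publisher 1 is indifferent: 3q + (-1)(1−q) = 2q + 8(1−q) gives q = 9/10.
Publisher 1's expected payoff (from either row, since indifferent) is 3·9/10 + (-1)·1/10 = 13/5.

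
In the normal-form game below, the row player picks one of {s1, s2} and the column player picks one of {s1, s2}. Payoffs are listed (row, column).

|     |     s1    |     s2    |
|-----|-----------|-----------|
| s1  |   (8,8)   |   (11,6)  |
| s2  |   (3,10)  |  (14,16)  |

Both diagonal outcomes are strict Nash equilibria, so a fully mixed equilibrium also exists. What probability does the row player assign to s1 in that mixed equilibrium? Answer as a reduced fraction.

3/4

The row player's mix p on s1 must make the column player indifferent between s1 and s2.
The column player's payoff from s1: 8p + 10(1−p). From s2: 6p + 16(1−p).
Set equal: 2p = 6(1−p) → p = 6/8 = 3/4.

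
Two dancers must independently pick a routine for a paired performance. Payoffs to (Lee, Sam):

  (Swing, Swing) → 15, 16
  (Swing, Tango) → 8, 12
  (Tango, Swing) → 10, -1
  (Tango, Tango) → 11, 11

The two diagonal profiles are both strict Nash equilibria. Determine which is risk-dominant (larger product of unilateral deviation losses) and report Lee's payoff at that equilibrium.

11

At both Swing: Lee loses 15 − 10 = 5 by deviating; Sam loses 16 − 12 = 4. Product = 5·4 = 20.
At both Tango: Lee loses 11 − 8 = 3 by deviating; Sam loses 11 − (-1) = 12. Product = 3·12 = 36.
36 > 20, so both Tango is risk-dominant. Lee's payoff there is 11.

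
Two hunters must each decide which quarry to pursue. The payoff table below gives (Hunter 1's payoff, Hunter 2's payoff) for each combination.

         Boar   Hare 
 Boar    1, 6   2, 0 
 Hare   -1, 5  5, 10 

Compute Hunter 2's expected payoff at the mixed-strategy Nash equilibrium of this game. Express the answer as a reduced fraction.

60/11

Hunter 1 mixes with probability p on Boar, chosen so Hunter 2 is indifferent: 6p + 5(1−p) = 0p + 10(1−p) gives p = 5/11.
Hunter 2's expected payoff is 6·5/11 + 5·6/11 = 60/11.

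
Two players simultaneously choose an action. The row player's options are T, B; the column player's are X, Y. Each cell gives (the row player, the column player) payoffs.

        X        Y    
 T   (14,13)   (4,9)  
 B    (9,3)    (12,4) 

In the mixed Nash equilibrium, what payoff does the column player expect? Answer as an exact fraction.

The row player mixes with probability p on T, chosen so the column player is indifferent: 13p + 3(1−p) = 9p + 4(1−p) gives p = 1/5.
The column player's expected payoff is 13·1/5 + 3·4/5 = 5.

5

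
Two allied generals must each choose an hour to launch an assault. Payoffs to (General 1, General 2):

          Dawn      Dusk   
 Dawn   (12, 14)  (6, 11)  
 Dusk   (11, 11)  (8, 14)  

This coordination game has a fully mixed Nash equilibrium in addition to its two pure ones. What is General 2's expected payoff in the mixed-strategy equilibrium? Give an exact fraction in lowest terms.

25/2

General 1 mixes with probability p on Dawn, chosen so General 2 is indifferent: 14p + 11(1−p) = 11p + 14(1−p) gives p = 1/2.
General 2's expected payoff is 14·1/2 + 11·1/2 = 25/2.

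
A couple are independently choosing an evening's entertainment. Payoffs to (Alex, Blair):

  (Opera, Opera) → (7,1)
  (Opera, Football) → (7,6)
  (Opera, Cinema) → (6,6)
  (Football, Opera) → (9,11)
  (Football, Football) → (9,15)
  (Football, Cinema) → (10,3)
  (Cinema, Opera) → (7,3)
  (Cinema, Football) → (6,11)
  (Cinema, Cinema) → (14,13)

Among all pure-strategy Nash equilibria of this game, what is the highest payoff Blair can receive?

Both Football is a pure NE (Alex: 9 ≥ 7; Blair: 15 ≥ 11). Blair gets 15.
Both Cinema is a pure NE (Alex: 14 ≥ 10; Blair: 13 ≥ 11). Blair gets 13.
Every other cell has a profitable deviation for at least one player. Highest of {15, 13} is 15.

15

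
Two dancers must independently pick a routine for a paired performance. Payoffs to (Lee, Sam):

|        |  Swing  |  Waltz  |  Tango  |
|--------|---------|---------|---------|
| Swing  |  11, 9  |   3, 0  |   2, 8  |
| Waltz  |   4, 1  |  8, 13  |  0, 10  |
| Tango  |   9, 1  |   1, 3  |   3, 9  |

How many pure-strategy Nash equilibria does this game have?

Both Swing: Lee gets 11 (best alternative 9); Sam gets 9 (best alternative 8). Neither deviates — NE.
Both Waltz: Lee gets 8 (best alternative 3); Sam gets 13 (best alternative 10). Neither deviates — NE.
Both Tango: Lee gets 3 (best alternative 2); Sam gets 9 (best alternative 3). Neither deviates — NE.
(Waltz, Tango) is not a NE: Lee would switch to Tango (3 > 0).
No other cell survives both best-response checks, so there are 3 pure NE.

3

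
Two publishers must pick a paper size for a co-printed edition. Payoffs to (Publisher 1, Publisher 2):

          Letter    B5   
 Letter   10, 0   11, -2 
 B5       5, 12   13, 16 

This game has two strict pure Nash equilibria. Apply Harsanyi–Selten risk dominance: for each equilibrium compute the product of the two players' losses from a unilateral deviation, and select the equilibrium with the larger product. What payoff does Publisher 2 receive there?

At both Letter: Publisher 1 loses 10 − 5 = 5 by deviating; Publisher 2 loses 0 − (-2) = 2. Product = 5·2 = 10.
At both B5: Publisher 1 loses 13 − 11 = 2 by deviating; Publisher 2 loses 16 − 12 = 4. Product = 2·4 = 8.
10 > 8, so both Letter is risk-dominant. Publisher 2's payoff there is 0.

0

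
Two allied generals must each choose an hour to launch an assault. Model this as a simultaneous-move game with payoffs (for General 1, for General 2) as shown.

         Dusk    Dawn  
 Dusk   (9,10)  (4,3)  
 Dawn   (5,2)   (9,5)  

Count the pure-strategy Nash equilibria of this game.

Both Dusk: General 1 gets 9 (best alternative 5); General 2 gets 10 (best alternative 3). Neither deviates — NE.
Both Dawn: General 1 gets 9 (best alternative 4); General 2 gets 5 (best alternative 2). Neither deviates — NE.
(Dawn, Dusk) is not a NE: General 1 would switch to Dusk (9 > 5).
No other cell survives both best-response checks, so there are 2 pure NE.

2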